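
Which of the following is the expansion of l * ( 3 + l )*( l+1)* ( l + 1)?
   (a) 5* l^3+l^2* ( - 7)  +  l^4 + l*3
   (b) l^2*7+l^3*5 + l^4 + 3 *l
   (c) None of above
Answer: b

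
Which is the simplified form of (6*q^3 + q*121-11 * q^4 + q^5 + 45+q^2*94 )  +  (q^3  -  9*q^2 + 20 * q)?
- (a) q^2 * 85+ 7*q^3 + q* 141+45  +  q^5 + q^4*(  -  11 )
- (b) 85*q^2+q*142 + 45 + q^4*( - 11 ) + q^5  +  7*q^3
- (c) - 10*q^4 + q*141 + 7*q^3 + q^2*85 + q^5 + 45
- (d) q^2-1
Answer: a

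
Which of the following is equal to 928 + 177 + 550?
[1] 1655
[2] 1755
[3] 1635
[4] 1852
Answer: 1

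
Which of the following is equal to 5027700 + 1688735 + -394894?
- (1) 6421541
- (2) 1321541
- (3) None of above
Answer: 3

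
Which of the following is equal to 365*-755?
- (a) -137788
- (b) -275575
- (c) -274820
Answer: b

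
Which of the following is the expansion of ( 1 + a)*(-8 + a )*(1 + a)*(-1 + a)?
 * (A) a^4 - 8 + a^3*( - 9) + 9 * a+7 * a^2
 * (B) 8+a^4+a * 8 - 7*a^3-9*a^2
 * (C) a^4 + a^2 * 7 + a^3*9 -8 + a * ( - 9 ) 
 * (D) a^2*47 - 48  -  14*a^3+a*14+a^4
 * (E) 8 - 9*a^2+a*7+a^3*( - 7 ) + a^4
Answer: E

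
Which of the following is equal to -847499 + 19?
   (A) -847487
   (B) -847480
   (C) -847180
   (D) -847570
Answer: B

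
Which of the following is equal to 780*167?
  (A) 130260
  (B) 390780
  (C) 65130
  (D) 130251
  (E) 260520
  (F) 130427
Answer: A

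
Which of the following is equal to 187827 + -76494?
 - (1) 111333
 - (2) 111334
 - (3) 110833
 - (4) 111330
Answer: 1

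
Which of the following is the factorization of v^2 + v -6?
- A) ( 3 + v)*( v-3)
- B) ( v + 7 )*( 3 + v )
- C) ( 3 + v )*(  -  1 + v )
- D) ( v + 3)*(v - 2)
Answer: D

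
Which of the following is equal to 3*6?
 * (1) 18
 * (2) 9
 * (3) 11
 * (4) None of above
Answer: 1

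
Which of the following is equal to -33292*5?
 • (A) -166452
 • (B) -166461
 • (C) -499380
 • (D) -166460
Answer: D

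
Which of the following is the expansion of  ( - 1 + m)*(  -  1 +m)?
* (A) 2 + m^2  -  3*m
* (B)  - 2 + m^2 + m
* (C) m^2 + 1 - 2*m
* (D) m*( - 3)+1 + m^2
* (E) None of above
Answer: C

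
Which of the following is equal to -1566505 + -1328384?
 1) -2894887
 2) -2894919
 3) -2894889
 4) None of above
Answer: 3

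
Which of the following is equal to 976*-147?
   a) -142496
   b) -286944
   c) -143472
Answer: c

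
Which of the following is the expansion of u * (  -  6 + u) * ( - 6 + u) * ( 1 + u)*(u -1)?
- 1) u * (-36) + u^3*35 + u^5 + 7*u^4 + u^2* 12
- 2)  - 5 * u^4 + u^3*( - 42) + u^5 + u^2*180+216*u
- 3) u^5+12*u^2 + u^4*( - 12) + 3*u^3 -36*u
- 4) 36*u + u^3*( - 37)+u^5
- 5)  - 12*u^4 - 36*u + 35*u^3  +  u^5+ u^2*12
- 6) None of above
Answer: 5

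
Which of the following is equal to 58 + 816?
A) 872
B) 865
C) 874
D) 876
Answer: C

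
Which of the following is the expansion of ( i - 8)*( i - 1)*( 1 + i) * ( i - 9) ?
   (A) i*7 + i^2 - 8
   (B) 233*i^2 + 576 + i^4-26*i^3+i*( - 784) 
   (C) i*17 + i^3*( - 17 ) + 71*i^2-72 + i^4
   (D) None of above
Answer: C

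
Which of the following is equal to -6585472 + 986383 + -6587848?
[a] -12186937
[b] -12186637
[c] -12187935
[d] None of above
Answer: a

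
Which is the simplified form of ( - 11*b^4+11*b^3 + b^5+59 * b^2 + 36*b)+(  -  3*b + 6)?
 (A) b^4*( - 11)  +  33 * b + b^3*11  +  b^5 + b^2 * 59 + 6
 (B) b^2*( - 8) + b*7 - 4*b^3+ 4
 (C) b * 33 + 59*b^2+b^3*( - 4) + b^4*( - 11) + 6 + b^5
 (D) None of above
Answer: A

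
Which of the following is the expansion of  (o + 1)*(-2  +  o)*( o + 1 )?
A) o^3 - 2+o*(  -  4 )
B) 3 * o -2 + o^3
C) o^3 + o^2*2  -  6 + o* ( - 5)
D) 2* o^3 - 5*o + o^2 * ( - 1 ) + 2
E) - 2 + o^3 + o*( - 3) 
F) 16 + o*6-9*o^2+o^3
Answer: E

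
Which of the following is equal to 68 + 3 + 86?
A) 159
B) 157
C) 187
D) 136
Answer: B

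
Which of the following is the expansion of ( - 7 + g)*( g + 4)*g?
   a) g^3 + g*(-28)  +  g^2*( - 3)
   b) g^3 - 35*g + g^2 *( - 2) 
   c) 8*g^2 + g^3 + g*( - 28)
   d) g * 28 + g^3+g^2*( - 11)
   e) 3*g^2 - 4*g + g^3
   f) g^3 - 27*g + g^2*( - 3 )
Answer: a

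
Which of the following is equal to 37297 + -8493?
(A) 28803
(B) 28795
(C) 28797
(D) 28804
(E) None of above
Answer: D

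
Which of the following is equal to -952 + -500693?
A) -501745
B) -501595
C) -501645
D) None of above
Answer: C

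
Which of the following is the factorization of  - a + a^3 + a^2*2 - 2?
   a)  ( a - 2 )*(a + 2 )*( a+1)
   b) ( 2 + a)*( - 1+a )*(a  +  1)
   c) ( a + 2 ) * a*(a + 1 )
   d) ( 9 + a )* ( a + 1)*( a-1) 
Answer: b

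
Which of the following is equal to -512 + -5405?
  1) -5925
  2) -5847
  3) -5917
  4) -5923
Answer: 3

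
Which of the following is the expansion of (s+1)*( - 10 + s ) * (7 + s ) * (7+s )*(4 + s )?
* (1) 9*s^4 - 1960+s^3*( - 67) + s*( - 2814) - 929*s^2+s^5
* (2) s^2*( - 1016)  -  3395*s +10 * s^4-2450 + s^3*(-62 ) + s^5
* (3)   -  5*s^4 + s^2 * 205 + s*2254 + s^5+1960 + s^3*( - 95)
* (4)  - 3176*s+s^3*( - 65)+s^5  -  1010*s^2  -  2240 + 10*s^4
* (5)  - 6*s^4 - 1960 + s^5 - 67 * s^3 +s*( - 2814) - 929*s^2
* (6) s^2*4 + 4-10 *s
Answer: 1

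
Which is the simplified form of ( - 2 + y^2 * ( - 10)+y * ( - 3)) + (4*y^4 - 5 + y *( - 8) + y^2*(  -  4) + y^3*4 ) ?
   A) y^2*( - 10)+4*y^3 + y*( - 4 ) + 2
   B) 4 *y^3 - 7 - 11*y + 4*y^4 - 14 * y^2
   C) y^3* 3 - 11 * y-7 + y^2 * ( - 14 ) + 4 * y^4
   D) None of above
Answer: B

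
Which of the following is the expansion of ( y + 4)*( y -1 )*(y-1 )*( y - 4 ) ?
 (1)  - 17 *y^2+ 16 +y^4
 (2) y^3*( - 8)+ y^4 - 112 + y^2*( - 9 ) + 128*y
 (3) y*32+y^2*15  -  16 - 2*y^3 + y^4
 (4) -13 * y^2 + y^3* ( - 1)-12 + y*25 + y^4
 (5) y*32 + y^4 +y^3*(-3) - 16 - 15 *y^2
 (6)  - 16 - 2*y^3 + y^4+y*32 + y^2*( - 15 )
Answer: 6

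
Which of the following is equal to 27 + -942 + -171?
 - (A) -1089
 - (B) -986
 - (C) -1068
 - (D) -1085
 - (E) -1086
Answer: E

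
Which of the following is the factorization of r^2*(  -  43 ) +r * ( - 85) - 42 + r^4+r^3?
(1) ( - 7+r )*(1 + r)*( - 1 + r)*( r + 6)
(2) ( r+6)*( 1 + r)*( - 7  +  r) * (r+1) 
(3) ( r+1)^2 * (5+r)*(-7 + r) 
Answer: 2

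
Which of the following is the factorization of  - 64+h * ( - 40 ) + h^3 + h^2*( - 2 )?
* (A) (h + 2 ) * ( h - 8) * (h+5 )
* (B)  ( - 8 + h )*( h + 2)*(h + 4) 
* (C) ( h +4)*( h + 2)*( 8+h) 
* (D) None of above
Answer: B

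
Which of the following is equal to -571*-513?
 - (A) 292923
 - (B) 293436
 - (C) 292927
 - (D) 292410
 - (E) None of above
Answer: A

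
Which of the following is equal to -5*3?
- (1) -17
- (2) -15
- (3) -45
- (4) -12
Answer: 2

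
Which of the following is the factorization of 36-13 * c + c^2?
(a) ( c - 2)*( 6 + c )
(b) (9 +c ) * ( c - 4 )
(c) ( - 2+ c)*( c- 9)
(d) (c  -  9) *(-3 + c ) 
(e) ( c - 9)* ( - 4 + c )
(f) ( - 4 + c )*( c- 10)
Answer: e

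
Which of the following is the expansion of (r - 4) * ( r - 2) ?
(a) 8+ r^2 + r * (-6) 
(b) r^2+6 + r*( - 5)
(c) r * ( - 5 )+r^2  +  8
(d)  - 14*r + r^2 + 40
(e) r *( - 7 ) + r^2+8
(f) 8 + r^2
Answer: a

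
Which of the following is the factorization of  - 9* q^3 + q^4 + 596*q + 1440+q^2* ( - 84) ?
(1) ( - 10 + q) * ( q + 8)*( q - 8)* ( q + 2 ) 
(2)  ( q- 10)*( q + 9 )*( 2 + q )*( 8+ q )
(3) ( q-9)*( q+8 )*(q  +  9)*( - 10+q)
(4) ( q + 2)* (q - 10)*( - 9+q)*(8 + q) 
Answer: 4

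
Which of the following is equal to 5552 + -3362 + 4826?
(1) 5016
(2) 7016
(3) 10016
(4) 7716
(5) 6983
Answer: 2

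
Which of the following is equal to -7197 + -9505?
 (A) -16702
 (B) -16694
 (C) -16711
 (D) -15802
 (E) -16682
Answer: A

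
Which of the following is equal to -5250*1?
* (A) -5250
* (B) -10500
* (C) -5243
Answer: A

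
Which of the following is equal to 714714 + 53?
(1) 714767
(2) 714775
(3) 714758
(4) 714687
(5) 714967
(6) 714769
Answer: 1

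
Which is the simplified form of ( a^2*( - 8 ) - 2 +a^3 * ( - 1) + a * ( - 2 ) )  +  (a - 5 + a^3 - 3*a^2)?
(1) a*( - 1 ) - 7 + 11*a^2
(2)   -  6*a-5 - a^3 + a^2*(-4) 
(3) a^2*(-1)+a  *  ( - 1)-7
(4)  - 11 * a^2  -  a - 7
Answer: 4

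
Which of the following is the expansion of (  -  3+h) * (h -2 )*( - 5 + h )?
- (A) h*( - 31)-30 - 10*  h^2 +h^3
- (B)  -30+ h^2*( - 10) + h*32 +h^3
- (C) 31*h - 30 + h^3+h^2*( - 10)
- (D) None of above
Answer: C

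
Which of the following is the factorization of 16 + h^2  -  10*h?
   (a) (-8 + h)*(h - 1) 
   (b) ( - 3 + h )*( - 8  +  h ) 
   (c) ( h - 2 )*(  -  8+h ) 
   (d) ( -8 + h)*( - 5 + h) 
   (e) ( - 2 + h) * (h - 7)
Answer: c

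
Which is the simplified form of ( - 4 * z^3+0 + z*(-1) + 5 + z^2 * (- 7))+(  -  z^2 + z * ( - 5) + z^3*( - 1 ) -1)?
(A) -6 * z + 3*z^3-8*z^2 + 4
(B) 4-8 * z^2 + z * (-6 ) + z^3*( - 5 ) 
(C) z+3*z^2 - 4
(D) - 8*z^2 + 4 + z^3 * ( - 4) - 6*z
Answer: B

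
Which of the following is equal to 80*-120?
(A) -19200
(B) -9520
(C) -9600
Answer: C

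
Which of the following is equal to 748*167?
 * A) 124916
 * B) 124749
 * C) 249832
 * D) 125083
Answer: A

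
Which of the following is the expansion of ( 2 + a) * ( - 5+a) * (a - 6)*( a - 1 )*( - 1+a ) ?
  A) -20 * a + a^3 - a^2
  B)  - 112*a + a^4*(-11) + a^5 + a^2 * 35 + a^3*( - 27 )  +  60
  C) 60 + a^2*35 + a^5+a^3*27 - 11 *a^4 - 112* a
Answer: C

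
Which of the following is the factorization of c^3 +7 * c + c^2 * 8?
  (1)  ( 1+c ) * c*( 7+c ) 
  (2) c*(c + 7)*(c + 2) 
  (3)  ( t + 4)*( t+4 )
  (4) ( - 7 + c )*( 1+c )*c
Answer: 1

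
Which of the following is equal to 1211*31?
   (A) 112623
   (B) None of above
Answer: B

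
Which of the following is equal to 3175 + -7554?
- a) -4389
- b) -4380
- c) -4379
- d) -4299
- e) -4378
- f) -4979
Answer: c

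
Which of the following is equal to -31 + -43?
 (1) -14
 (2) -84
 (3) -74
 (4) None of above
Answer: 3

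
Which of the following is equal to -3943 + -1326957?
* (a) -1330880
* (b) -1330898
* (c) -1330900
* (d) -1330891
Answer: c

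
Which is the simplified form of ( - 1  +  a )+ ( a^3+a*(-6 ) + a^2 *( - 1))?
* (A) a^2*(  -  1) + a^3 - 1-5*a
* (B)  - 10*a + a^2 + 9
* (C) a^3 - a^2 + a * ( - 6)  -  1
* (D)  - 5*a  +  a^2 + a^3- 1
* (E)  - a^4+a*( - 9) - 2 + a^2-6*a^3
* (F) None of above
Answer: A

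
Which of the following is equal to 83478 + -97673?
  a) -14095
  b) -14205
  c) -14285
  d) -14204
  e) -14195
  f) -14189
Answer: e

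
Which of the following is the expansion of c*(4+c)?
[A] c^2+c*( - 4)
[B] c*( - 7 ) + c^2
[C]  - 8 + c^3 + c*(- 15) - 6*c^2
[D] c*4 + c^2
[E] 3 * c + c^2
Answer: D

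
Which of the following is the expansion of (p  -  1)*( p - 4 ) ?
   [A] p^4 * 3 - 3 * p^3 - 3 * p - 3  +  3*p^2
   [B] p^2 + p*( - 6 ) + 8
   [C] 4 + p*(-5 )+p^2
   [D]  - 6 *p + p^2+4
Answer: C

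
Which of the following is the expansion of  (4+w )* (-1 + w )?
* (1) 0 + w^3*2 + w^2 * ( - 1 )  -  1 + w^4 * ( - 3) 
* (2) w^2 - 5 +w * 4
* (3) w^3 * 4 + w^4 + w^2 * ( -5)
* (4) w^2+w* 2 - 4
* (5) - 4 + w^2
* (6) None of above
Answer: 6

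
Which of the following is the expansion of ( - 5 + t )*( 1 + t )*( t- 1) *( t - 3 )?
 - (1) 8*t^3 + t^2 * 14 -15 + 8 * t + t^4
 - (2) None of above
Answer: 2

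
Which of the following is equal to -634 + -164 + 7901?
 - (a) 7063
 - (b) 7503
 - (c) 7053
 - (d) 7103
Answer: d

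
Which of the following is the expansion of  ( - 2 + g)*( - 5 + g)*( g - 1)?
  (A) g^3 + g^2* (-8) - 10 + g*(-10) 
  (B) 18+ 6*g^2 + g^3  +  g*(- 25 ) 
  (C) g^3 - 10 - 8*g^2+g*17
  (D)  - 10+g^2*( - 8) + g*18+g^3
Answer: C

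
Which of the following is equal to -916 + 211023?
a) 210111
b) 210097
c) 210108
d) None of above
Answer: d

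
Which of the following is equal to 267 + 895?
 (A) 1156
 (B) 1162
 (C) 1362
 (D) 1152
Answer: B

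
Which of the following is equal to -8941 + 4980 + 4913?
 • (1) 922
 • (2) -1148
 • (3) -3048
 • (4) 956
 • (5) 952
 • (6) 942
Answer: 5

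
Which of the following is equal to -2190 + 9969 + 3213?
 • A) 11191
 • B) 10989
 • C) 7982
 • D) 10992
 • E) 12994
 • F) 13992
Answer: D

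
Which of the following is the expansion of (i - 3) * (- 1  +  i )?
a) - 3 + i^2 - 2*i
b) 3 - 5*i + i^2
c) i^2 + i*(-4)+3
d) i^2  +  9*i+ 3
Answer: c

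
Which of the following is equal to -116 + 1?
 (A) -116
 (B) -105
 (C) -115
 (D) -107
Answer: C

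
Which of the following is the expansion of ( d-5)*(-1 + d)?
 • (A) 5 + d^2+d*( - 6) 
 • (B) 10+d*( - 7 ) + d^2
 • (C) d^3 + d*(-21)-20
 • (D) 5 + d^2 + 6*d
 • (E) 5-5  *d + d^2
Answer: A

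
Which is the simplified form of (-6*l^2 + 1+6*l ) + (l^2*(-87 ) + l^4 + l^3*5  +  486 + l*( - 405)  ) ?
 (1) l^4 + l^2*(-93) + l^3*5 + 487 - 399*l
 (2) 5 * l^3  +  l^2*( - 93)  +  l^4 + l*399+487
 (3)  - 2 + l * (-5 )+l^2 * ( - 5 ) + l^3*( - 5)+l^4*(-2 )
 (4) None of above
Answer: 1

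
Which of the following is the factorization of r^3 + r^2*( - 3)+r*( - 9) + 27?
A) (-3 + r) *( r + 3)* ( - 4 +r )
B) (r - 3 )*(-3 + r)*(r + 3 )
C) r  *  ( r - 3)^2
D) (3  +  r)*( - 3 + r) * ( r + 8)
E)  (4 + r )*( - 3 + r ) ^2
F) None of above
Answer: B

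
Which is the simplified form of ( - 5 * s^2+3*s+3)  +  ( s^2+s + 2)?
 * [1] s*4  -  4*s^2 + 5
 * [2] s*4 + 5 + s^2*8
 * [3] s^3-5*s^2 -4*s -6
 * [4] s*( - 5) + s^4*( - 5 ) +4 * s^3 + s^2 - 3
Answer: 1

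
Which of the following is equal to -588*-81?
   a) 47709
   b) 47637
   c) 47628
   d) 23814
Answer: c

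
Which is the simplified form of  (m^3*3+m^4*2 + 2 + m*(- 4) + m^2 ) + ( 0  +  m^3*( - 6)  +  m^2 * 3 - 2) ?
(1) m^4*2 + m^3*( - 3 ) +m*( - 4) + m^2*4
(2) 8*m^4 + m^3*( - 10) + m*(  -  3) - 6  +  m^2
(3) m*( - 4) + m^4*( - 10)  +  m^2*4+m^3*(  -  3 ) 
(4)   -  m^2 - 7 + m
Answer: 1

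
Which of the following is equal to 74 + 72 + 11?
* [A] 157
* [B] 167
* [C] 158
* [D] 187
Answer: A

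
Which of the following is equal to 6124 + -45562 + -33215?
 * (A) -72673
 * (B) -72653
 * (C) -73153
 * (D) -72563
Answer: B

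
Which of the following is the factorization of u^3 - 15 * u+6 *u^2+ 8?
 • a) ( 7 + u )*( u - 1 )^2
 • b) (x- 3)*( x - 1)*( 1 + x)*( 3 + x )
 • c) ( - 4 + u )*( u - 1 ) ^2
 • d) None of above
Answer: d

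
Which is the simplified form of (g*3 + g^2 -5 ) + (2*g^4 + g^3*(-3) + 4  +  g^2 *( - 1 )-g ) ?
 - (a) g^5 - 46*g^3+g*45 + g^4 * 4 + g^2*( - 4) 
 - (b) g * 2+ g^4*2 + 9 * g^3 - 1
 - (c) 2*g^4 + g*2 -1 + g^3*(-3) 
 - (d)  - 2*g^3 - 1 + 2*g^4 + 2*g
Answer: c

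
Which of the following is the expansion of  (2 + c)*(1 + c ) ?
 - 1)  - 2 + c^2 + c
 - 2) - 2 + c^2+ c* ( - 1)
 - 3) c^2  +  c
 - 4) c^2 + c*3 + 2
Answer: 4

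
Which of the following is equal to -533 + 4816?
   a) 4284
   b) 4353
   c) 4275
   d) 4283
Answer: d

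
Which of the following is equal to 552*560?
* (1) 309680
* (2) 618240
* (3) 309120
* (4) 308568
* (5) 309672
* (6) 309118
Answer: 3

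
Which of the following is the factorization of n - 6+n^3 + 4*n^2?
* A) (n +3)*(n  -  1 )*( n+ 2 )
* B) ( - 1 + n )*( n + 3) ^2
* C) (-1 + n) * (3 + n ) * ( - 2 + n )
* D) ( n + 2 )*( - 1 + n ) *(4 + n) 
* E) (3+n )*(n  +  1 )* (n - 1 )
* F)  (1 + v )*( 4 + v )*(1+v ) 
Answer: A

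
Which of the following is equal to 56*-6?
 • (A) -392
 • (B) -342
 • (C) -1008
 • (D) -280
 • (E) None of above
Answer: E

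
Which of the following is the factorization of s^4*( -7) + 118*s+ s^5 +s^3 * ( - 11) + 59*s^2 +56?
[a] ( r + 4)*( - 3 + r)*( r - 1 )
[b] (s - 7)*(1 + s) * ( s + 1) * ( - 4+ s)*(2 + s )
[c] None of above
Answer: b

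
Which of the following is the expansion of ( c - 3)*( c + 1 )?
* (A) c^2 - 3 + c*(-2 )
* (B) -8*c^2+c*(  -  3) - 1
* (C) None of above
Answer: A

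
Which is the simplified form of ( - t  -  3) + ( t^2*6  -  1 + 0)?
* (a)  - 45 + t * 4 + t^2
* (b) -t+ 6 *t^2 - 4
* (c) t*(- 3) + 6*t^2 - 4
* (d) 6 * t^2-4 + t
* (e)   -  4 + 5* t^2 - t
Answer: b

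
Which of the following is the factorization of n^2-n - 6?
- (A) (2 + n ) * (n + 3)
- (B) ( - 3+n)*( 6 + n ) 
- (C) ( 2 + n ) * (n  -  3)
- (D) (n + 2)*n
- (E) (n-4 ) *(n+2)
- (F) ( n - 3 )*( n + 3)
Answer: C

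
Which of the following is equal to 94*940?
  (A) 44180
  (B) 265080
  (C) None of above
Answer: C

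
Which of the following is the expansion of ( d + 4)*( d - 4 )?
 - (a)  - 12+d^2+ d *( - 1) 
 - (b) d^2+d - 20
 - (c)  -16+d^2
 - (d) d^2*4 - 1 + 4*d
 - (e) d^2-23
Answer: c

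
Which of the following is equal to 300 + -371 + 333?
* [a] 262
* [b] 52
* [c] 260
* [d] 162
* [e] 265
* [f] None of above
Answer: a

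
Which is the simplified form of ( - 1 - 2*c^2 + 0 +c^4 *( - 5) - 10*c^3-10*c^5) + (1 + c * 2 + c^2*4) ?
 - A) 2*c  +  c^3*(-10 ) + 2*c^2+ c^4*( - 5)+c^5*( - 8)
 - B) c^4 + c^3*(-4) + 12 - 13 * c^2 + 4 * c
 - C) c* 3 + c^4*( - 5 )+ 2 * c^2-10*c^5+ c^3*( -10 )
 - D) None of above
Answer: D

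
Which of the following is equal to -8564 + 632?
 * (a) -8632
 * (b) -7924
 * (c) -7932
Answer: c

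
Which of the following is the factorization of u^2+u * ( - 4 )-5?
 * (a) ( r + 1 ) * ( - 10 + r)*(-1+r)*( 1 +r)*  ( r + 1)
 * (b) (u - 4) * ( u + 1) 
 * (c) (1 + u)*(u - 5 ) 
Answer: c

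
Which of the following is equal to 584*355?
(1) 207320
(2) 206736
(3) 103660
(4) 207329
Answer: 1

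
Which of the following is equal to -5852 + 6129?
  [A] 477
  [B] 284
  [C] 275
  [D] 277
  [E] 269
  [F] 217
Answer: D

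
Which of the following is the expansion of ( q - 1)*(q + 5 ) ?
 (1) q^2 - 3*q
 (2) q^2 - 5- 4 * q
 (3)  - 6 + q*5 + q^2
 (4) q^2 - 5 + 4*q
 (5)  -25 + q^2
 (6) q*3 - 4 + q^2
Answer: 4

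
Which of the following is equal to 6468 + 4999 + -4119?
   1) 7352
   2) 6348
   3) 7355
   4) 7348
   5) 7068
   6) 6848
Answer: 4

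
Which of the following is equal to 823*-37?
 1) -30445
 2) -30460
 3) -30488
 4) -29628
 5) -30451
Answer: 5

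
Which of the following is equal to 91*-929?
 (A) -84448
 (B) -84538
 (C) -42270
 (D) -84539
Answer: D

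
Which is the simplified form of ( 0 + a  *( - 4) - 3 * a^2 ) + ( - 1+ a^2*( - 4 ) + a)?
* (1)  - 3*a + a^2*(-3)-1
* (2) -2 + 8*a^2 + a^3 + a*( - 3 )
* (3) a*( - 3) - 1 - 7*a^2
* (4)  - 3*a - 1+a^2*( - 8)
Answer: 3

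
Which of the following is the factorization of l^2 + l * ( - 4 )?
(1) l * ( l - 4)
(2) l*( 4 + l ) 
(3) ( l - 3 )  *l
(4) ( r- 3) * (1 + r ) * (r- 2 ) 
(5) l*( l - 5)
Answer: 1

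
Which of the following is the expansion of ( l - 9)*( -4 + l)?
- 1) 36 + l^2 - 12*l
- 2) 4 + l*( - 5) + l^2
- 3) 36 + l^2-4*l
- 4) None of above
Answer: 4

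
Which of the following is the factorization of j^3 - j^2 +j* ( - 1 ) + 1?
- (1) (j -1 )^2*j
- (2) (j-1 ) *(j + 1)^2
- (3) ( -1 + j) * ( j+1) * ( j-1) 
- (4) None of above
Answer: 3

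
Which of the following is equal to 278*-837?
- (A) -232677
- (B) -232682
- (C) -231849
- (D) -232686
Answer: D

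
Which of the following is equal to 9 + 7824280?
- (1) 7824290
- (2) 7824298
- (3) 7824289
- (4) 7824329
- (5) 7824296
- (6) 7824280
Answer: 3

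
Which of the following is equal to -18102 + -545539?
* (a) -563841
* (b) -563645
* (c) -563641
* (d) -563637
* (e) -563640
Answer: c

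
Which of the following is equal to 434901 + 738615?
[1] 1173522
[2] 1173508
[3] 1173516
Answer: 3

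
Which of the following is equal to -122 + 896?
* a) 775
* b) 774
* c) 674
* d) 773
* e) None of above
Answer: b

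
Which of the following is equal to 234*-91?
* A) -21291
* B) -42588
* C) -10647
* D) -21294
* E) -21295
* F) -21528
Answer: D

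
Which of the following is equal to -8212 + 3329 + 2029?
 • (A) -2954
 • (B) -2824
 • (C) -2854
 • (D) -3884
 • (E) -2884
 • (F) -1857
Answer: C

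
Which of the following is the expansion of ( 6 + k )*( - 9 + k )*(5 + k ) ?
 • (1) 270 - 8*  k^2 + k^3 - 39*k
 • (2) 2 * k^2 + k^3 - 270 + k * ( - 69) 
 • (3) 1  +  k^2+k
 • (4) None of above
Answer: 2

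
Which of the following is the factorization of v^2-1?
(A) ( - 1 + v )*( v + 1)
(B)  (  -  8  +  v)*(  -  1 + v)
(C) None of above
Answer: A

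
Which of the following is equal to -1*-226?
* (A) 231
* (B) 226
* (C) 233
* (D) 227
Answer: B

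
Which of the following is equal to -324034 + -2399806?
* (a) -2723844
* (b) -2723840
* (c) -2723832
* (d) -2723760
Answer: b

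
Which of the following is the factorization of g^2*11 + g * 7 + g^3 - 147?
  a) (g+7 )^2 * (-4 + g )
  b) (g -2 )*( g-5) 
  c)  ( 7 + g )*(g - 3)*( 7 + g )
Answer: c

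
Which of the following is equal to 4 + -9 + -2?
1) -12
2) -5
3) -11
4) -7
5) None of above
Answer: 4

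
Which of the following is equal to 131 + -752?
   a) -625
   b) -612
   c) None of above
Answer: c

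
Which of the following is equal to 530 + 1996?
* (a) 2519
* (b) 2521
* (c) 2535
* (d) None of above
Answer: d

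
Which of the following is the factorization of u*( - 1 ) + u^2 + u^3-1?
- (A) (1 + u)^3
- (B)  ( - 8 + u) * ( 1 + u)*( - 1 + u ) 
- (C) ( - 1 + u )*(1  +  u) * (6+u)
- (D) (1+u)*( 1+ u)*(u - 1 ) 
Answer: D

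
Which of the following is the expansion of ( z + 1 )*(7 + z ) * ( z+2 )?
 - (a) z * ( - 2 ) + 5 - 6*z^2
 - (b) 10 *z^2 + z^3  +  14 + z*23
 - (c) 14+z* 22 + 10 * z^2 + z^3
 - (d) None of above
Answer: b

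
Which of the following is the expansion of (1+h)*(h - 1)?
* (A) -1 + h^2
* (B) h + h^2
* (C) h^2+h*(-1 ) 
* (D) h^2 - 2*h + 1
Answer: A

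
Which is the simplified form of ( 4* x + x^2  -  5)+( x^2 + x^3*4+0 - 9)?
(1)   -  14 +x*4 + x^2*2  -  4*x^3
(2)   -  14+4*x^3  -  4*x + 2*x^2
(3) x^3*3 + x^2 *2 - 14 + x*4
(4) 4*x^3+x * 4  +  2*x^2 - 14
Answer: 4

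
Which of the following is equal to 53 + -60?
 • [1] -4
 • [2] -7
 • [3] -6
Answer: 2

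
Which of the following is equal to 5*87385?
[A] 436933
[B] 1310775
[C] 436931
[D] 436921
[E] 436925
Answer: E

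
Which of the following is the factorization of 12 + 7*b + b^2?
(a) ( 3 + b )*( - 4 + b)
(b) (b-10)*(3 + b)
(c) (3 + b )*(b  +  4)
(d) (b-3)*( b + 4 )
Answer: c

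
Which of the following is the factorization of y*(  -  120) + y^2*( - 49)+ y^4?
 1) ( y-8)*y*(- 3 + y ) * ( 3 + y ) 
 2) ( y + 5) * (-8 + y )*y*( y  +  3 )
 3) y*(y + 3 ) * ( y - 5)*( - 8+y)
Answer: 2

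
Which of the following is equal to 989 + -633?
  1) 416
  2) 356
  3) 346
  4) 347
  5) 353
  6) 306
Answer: 2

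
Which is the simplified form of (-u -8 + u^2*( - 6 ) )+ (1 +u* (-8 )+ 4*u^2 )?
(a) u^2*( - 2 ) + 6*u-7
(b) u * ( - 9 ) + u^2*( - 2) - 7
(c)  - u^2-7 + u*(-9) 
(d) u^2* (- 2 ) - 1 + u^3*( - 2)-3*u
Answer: b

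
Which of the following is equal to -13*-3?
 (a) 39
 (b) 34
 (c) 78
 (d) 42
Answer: a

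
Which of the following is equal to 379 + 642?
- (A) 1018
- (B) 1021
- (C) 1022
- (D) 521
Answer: B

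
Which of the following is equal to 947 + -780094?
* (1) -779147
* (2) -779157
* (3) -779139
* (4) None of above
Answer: 1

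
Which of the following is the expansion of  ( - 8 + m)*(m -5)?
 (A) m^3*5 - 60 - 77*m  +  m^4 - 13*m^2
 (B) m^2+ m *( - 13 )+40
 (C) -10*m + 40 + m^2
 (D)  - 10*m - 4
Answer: B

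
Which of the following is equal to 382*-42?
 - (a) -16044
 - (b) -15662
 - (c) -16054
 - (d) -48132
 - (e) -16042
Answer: a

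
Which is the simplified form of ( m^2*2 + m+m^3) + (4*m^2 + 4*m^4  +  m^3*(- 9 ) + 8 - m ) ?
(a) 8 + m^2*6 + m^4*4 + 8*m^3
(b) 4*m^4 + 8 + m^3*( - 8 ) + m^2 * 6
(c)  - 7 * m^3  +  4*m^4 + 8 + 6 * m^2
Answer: b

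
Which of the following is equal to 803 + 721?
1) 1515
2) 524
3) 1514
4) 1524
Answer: 4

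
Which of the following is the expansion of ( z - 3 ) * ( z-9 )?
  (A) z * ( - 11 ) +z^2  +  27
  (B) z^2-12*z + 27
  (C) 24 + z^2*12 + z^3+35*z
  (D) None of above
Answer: B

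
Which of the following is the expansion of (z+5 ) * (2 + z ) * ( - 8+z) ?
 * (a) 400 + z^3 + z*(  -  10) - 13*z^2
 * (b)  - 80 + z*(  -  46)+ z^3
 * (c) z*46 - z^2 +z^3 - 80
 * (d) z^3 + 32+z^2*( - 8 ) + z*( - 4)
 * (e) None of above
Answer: e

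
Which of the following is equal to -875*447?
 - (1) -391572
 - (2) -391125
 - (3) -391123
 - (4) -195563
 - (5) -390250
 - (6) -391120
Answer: 2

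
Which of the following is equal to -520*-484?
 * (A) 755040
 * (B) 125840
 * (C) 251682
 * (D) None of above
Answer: D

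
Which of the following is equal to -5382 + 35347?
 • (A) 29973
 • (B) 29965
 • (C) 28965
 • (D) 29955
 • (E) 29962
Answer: B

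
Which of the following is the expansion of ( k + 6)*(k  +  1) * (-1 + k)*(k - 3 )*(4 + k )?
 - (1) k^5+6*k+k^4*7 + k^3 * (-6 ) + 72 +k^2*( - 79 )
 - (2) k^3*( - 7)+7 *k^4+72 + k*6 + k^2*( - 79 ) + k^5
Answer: 2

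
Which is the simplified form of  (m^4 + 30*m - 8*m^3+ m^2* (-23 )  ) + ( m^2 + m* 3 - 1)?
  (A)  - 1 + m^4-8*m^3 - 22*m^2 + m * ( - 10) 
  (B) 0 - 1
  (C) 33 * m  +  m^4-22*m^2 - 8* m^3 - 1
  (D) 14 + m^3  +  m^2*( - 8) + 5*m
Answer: C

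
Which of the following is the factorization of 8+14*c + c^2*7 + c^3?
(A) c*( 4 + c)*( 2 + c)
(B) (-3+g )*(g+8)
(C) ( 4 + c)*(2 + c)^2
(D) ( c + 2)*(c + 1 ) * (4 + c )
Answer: D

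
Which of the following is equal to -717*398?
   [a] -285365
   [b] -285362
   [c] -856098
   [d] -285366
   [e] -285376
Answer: d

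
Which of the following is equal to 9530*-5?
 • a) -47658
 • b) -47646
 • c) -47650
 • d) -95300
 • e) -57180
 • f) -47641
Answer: c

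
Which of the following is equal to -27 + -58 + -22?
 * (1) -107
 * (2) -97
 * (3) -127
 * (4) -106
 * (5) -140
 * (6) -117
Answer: 1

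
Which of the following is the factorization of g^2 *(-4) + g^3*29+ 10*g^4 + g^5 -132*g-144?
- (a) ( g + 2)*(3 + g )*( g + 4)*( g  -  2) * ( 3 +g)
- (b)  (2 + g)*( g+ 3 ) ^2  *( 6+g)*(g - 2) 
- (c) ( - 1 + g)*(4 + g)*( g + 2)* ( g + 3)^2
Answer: a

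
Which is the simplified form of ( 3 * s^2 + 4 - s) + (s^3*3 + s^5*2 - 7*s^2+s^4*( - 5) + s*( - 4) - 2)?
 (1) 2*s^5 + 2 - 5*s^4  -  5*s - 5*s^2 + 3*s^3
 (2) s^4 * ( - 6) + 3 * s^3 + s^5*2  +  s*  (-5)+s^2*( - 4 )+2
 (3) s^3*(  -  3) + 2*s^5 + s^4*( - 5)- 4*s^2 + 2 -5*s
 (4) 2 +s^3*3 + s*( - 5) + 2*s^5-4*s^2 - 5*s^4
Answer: 4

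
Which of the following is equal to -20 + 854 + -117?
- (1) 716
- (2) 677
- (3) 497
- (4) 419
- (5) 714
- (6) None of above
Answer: 6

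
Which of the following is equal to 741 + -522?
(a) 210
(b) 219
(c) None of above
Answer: b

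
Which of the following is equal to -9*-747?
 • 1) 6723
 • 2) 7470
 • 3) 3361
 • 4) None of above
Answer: 1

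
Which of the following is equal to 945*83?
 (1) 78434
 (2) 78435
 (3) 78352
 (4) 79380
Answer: 2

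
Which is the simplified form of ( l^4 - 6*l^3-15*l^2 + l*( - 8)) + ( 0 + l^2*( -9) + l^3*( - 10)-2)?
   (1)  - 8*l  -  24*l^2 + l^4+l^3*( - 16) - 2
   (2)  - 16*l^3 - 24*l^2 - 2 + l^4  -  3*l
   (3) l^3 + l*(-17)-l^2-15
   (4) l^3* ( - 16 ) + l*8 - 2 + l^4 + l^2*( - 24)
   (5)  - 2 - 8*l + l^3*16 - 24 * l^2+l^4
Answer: 1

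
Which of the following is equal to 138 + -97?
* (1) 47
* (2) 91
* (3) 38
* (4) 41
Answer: 4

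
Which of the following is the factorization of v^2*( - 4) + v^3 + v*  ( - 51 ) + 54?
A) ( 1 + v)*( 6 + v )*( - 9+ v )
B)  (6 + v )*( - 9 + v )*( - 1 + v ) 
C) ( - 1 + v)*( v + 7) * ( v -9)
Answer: B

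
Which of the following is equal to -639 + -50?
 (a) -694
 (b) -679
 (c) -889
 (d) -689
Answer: d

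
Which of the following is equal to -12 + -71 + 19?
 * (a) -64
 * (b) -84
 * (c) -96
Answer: a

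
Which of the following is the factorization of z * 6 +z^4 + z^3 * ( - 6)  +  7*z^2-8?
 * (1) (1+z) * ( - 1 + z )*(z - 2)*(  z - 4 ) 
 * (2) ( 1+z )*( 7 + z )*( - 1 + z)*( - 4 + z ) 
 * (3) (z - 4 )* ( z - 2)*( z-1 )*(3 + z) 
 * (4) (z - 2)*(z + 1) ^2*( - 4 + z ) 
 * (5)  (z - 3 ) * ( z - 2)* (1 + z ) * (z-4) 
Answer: 1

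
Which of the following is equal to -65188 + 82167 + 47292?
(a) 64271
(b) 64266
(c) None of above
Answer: a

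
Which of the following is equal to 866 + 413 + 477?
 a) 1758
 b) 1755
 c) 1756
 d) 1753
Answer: c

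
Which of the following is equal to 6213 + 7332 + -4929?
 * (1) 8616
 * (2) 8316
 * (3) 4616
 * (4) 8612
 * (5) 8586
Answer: 1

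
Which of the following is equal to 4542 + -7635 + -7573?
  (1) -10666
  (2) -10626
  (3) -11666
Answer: 1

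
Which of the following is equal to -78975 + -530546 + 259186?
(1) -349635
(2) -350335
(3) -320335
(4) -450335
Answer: 2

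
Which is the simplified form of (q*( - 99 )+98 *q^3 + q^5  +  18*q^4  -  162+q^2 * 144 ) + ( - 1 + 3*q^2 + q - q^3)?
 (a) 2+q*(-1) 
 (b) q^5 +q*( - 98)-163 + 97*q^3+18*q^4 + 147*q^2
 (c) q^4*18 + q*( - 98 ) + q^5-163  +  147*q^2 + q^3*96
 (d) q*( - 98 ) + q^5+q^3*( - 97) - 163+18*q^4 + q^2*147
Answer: b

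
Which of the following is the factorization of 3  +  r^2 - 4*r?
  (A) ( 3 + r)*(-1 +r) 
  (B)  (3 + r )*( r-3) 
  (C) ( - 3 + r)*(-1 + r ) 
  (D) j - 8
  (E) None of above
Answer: C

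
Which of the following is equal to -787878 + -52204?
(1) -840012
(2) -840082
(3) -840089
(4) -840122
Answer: 2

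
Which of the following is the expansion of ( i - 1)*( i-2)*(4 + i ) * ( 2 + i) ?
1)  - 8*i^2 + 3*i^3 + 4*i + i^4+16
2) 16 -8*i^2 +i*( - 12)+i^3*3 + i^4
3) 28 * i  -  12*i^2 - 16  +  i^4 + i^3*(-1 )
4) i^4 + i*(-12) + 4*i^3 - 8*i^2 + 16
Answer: 2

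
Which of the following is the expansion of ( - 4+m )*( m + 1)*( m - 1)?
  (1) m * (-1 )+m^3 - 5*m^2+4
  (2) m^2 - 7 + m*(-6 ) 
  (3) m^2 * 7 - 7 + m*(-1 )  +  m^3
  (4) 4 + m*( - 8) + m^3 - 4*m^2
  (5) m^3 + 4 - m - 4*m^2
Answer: 5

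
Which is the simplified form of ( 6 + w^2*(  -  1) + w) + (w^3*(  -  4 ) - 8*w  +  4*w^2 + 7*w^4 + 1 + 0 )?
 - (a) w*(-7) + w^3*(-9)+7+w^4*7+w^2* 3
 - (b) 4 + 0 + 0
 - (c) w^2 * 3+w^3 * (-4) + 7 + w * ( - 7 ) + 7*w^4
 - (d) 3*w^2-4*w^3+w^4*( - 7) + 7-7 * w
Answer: c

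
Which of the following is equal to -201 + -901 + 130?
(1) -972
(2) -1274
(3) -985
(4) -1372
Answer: 1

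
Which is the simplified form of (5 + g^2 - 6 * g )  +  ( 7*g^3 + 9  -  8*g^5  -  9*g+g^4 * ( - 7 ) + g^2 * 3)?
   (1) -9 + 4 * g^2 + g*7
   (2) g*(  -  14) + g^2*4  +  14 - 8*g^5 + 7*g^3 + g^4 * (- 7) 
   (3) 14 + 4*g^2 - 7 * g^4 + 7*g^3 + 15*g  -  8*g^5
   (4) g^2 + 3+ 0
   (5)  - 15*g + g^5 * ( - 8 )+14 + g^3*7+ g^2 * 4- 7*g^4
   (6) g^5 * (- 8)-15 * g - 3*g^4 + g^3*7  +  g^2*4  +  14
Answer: 5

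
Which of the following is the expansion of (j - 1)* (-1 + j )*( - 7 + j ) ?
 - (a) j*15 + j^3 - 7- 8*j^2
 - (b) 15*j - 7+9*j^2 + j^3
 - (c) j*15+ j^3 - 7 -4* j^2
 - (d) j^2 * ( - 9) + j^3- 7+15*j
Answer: d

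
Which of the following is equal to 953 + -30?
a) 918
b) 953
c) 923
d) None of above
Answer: c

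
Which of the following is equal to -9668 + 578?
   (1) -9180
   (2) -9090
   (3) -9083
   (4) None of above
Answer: 2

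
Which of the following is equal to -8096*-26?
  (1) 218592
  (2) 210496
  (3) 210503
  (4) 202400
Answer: 2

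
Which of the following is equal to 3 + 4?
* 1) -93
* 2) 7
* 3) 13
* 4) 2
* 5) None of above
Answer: 2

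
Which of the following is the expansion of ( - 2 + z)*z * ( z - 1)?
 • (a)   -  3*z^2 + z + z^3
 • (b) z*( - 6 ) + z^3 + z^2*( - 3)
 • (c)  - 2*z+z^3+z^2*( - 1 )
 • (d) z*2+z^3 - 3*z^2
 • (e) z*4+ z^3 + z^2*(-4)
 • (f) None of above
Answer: d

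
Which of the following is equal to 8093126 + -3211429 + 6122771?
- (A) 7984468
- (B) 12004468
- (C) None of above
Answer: C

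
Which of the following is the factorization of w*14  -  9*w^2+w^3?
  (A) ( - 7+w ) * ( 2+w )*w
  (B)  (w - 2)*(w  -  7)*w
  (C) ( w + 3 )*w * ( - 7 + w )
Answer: B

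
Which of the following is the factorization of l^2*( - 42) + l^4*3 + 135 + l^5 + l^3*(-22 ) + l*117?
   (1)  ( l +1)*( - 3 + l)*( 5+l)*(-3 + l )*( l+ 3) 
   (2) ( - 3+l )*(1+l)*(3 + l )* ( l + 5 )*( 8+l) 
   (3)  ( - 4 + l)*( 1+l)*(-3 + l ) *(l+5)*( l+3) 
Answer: 1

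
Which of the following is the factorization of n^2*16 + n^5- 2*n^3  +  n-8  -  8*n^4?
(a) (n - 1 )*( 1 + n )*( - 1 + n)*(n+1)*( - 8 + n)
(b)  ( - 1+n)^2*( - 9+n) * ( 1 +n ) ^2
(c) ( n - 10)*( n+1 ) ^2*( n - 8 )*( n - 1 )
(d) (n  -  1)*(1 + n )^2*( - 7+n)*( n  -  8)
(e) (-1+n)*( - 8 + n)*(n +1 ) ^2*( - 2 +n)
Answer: a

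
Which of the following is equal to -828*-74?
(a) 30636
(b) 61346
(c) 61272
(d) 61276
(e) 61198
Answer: c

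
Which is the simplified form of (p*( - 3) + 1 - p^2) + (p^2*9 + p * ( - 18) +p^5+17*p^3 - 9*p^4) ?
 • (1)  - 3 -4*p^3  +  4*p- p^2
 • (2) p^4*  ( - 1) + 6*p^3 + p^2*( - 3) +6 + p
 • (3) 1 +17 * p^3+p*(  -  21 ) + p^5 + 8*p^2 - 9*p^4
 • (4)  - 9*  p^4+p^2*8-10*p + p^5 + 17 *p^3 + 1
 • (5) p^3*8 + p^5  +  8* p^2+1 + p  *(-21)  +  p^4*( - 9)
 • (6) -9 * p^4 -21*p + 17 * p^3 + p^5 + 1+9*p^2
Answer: 3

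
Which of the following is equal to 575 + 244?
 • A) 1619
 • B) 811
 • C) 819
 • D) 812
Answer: C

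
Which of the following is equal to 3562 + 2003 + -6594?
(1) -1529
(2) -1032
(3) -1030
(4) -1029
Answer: 4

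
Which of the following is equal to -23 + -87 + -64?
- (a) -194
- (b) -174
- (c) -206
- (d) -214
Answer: b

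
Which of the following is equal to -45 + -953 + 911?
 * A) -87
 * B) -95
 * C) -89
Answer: A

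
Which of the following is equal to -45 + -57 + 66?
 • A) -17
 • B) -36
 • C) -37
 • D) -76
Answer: B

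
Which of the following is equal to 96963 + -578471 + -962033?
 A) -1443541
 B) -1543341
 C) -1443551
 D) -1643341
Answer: A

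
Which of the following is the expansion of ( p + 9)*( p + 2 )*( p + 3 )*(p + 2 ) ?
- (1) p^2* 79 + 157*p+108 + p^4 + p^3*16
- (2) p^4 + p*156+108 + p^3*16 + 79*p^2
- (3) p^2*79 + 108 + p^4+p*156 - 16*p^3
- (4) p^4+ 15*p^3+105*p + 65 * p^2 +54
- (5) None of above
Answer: 2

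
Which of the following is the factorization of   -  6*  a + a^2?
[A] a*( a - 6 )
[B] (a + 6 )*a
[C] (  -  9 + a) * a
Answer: A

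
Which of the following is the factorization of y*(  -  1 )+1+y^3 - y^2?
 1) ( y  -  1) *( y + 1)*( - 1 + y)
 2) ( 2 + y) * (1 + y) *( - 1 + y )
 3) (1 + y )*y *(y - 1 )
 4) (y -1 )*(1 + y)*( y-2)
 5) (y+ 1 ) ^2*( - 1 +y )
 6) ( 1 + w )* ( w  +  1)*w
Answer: 1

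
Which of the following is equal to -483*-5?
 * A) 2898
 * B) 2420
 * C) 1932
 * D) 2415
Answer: D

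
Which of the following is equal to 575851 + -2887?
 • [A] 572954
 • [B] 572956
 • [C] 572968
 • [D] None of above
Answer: D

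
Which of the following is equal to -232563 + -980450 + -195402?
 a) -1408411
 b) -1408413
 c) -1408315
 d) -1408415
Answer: d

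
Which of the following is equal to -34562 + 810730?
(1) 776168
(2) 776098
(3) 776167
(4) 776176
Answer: 1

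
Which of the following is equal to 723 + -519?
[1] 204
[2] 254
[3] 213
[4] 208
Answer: 1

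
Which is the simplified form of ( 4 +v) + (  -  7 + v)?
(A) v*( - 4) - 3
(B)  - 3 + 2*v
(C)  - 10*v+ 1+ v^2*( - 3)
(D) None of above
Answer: B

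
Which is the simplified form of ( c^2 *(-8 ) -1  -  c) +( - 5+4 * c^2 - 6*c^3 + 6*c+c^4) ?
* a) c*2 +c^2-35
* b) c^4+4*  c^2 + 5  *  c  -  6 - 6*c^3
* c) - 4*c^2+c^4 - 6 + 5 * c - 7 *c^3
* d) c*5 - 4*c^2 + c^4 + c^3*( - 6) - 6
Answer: d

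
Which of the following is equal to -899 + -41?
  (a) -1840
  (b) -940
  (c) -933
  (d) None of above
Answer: b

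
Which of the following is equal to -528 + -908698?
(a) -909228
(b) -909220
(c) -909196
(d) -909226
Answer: d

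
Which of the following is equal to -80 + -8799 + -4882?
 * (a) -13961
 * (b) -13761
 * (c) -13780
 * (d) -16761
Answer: b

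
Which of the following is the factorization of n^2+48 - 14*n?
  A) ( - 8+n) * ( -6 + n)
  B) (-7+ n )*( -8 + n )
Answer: A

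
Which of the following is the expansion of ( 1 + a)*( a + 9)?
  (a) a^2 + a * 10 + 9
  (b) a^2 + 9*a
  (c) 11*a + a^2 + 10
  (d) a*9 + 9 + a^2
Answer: a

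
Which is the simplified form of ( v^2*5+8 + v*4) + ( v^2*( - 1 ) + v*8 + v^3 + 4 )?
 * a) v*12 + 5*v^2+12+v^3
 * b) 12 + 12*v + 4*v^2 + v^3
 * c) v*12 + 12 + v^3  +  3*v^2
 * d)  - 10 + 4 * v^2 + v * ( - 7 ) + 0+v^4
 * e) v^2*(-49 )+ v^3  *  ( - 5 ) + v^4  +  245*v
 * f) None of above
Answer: b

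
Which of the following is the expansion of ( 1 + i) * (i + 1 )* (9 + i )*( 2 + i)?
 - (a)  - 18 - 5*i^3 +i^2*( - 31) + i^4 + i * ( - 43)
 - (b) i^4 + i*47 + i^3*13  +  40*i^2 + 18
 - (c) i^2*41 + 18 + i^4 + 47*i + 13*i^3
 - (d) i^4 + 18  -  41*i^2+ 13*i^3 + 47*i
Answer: c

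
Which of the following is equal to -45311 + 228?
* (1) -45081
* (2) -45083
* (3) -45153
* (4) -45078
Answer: 2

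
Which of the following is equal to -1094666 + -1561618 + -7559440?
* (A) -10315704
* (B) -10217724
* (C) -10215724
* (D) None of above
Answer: C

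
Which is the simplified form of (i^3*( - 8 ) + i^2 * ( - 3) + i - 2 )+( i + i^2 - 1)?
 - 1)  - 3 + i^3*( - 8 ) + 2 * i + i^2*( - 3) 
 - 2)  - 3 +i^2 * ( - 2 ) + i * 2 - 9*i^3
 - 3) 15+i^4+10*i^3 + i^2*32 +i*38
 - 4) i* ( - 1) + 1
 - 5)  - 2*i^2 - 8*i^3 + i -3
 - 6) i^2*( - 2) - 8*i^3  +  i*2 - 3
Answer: 6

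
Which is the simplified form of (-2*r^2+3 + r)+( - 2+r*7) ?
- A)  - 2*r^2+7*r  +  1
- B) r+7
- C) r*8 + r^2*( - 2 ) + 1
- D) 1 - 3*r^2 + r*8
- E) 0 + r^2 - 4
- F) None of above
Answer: C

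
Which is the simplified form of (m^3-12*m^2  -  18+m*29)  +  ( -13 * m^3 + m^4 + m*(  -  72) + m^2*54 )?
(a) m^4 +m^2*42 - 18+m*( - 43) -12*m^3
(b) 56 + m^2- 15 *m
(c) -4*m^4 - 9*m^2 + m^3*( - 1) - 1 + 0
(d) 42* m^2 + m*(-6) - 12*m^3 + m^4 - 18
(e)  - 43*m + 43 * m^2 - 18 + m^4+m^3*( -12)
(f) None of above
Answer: a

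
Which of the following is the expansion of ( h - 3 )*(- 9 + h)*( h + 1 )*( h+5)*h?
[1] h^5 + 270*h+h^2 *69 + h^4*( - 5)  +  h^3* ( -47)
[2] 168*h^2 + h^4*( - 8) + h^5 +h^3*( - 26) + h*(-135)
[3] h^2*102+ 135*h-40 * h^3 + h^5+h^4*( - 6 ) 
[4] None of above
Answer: 3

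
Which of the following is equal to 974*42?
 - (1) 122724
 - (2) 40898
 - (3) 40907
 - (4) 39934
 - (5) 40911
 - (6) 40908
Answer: 6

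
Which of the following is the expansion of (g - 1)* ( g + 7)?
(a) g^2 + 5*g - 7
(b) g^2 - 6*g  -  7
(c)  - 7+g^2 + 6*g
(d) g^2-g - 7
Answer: c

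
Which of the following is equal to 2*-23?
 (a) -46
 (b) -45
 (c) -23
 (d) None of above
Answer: a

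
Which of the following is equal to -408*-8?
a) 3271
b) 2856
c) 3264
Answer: c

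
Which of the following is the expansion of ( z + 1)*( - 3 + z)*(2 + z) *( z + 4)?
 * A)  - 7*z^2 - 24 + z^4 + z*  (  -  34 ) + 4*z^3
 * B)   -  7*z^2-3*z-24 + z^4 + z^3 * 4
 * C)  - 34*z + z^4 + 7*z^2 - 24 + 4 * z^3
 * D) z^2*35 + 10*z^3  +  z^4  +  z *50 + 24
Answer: A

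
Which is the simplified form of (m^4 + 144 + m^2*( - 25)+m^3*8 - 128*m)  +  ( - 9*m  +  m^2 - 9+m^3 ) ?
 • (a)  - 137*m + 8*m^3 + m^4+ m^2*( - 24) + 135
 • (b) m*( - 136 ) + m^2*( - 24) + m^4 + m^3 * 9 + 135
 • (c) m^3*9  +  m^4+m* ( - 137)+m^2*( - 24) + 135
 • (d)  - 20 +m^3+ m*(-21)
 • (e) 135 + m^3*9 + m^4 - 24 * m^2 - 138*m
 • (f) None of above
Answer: c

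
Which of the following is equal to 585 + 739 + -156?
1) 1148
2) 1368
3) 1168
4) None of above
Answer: 3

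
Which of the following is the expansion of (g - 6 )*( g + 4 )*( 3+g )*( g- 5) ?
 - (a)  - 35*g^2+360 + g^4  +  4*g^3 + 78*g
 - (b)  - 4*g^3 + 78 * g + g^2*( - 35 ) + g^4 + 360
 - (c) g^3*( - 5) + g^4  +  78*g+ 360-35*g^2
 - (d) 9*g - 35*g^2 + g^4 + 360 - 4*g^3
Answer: b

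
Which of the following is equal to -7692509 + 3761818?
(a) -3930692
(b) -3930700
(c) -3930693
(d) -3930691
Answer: d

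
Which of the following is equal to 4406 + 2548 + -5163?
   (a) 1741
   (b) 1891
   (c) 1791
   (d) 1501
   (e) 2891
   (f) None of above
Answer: c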